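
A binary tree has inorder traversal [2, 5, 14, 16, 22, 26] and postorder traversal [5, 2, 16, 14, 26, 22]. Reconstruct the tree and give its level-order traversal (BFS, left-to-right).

Inorder:   [2, 5, 14, 16, 22, 26]
Postorder: [5, 2, 16, 14, 26, 22]
Algorithm: postorder visits root last, so walk postorder right-to-left;
each value is the root of the current inorder slice — split it at that
value, recurse on the right subtree first, then the left.
Recursive splits:
  root=22; inorder splits into left=[2, 5, 14, 16], right=[26]
  root=26; inorder splits into left=[], right=[]
  root=14; inorder splits into left=[2, 5], right=[16]
  root=16; inorder splits into left=[], right=[]
  root=2; inorder splits into left=[], right=[5]
  root=5; inorder splits into left=[], right=[]
Reconstructed level-order: [22, 14, 26, 2, 16, 5]


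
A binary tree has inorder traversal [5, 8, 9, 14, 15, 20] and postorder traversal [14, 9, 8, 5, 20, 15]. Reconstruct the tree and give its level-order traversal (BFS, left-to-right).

Inorder:   [5, 8, 9, 14, 15, 20]
Postorder: [14, 9, 8, 5, 20, 15]
Algorithm: postorder visits root last, so walk postorder right-to-left;
each value is the root of the current inorder slice — split it at that
value, recurse on the right subtree first, then the left.
Recursive splits:
  root=15; inorder splits into left=[5, 8, 9, 14], right=[20]
  root=20; inorder splits into left=[], right=[]
  root=5; inorder splits into left=[], right=[8, 9, 14]
  root=8; inorder splits into left=[], right=[9, 14]
  root=9; inorder splits into left=[], right=[14]
  root=14; inorder splits into left=[], right=[]
Reconstructed level-order: [15, 5, 20, 8, 9, 14]


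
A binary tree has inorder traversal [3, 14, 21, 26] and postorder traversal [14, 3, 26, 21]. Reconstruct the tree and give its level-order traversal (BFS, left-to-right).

Inorder:   [3, 14, 21, 26]
Postorder: [14, 3, 26, 21]
Algorithm: postorder visits root last, so walk postorder right-to-left;
each value is the root of the current inorder slice — split it at that
value, recurse on the right subtree first, then the left.
Recursive splits:
  root=21; inorder splits into left=[3, 14], right=[26]
  root=26; inorder splits into left=[], right=[]
  root=3; inorder splits into left=[], right=[14]
  root=14; inorder splits into left=[], right=[]
Reconstructed level-order: [21, 3, 26, 14]


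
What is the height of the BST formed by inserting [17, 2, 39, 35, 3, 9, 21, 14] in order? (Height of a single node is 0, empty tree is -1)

Insertion order: [17, 2, 39, 35, 3, 9, 21, 14]
Tree (level-order array): [17, 2, 39, None, 3, 35, None, None, 9, 21, None, None, 14]
Compute height bottom-up (empty subtree = -1):
  height(14) = 1 + max(-1, -1) = 0
  height(9) = 1 + max(-1, 0) = 1
  height(3) = 1 + max(-1, 1) = 2
  height(2) = 1 + max(-1, 2) = 3
  height(21) = 1 + max(-1, -1) = 0
  height(35) = 1 + max(0, -1) = 1
  height(39) = 1 + max(1, -1) = 2
  height(17) = 1 + max(3, 2) = 4
Height = 4


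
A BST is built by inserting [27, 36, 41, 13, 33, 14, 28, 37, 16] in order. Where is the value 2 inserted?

Starting tree (level order): [27, 13, 36, None, 14, 33, 41, None, 16, 28, None, 37]
Insertion path: 27 -> 13
Result: insert 2 as left child of 13
Final tree (level order): [27, 13, 36, 2, 14, 33, 41, None, None, None, 16, 28, None, 37]


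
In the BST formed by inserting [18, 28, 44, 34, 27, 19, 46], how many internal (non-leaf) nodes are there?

Tree built from: [18, 28, 44, 34, 27, 19, 46]
Tree (level-order array): [18, None, 28, 27, 44, 19, None, 34, 46]
Rule: An internal node has at least one child.
Per-node child counts:
  node 18: 1 child(ren)
  node 28: 2 child(ren)
  node 27: 1 child(ren)
  node 19: 0 child(ren)
  node 44: 2 child(ren)
  node 34: 0 child(ren)
  node 46: 0 child(ren)
Matching nodes: [18, 28, 27, 44]
Count of internal (non-leaf) nodes: 4


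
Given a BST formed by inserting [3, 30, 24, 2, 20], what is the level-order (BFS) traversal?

Tree insertion order: [3, 30, 24, 2, 20]
Tree (level-order array): [3, 2, 30, None, None, 24, None, 20]
BFS from the root, enqueuing left then right child of each popped node:
  queue [3] -> pop 3, enqueue [2, 30], visited so far: [3]
  queue [2, 30] -> pop 2, enqueue [none], visited so far: [3, 2]
  queue [30] -> pop 30, enqueue [24], visited so far: [3, 2, 30]
  queue [24] -> pop 24, enqueue [20], visited so far: [3, 2, 30, 24]
  queue [20] -> pop 20, enqueue [none], visited so far: [3, 2, 30, 24, 20]
Result: [3, 2, 30, 24, 20]


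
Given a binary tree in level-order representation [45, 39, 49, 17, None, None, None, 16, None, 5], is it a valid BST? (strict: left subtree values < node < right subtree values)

Level-order array: [45, 39, 49, 17, None, None, None, 16, None, 5]
Validate using subtree bounds (lo, hi): at each node, require lo < value < hi,
then recurse left with hi=value and right with lo=value.
Preorder trace (stopping at first violation):
  at node 45 with bounds (-inf, +inf): OK
  at node 39 with bounds (-inf, 45): OK
  at node 17 with bounds (-inf, 39): OK
  at node 16 with bounds (-inf, 17): OK
  at node 5 with bounds (-inf, 16): OK
  at node 49 with bounds (45, +inf): OK
No violation found at any node.
Result: Valid BST


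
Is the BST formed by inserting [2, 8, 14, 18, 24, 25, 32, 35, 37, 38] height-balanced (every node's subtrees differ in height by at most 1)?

Tree (level-order array): [2, None, 8, None, 14, None, 18, None, 24, None, 25, None, 32, None, 35, None, 37, None, 38]
Definition: a tree is height-balanced if, at every node, |h(left) - h(right)| <= 1 (empty subtree has height -1).
Bottom-up per-node check:
  node 38: h_left=-1, h_right=-1, diff=0 [OK], height=0
  node 37: h_left=-1, h_right=0, diff=1 [OK], height=1
  node 35: h_left=-1, h_right=1, diff=2 [FAIL (|-1-1|=2 > 1)], height=2
  node 32: h_left=-1, h_right=2, diff=3 [FAIL (|-1-2|=3 > 1)], height=3
  node 25: h_left=-1, h_right=3, diff=4 [FAIL (|-1-3|=4 > 1)], height=4
  node 24: h_left=-1, h_right=4, diff=5 [FAIL (|-1-4|=5 > 1)], height=5
  node 18: h_left=-1, h_right=5, diff=6 [FAIL (|-1-5|=6 > 1)], height=6
  node 14: h_left=-1, h_right=6, diff=7 [FAIL (|-1-6|=7 > 1)], height=7
  node 8: h_left=-1, h_right=7, diff=8 [FAIL (|-1-7|=8 > 1)], height=8
  node 2: h_left=-1, h_right=8, diff=9 [FAIL (|-1-8|=9 > 1)], height=9
Node 35 violates the condition: |-1 - 1| = 2 > 1.
Result: Not balanced


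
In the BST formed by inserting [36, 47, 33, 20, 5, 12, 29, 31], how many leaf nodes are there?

Tree built from: [36, 47, 33, 20, 5, 12, 29, 31]
Tree (level-order array): [36, 33, 47, 20, None, None, None, 5, 29, None, 12, None, 31]
Rule: A leaf has 0 children.
Per-node child counts:
  node 36: 2 child(ren)
  node 33: 1 child(ren)
  node 20: 2 child(ren)
  node 5: 1 child(ren)
  node 12: 0 child(ren)
  node 29: 1 child(ren)
  node 31: 0 child(ren)
  node 47: 0 child(ren)
Matching nodes: [12, 31, 47]
Count of leaf nodes: 3


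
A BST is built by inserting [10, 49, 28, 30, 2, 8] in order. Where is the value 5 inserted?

Starting tree (level order): [10, 2, 49, None, 8, 28, None, None, None, None, 30]
Insertion path: 10 -> 2 -> 8
Result: insert 5 as left child of 8
Final tree (level order): [10, 2, 49, None, 8, 28, None, 5, None, None, 30]


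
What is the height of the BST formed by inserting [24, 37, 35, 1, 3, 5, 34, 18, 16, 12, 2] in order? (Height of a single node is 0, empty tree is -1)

Insertion order: [24, 37, 35, 1, 3, 5, 34, 18, 16, 12, 2]
Tree (level-order array): [24, 1, 37, None, 3, 35, None, 2, 5, 34, None, None, None, None, 18, None, None, 16, None, 12]
Compute height bottom-up (empty subtree = -1):
  height(2) = 1 + max(-1, -1) = 0
  height(12) = 1 + max(-1, -1) = 0
  height(16) = 1 + max(0, -1) = 1
  height(18) = 1 + max(1, -1) = 2
  height(5) = 1 + max(-1, 2) = 3
  height(3) = 1 + max(0, 3) = 4
  height(1) = 1 + max(-1, 4) = 5
  height(34) = 1 + max(-1, -1) = 0
  height(35) = 1 + max(0, -1) = 1
  height(37) = 1 + max(1, -1) = 2
  height(24) = 1 + max(5, 2) = 6
Height = 6


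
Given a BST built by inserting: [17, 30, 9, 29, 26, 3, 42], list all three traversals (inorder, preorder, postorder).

Tree insertion order: [17, 30, 9, 29, 26, 3, 42]
Tree (level-order array): [17, 9, 30, 3, None, 29, 42, None, None, 26]
Inorder (L, root, R): [3, 9, 17, 26, 29, 30, 42]
Preorder (root, L, R): [17, 9, 3, 30, 29, 26, 42]
Postorder (L, R, root): [3, 9, 26, 29, 42, 30, 17]


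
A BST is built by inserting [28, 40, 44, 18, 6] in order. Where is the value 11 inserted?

Starting tree (level order): [28, 18, 40, 6, None, None, 44]
Insertion path: 28 -> 18 -> 6
Result: insert 11 as right child of 6
Final tree (level order): [28, 18, 40, 6, None, None, 44, None, 11]


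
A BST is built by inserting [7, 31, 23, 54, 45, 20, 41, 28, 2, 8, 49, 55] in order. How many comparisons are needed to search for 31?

Search path for 31: 7 -> 31
Found: True
Comparisons: 2


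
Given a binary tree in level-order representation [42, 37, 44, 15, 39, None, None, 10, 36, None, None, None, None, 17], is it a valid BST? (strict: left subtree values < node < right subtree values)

Level-order array: [42, 37, 44, 15, 39, None, None, 10, 36, None, None, None, None, 17]
Validate using subtree bounds (lo, hi): at each node, require lo < value < hi,
then recurse left with hi=value and right with lo=value.
Preorder trace (stopping at first violation):
  at node 42 with bounds (-inf, +inf): OK
  at node 37 with bounds (-inf, 42): OK
  at node 15 with bounds (-inf, 37): OK
  at node 10 with bounds (-inf, 15): OK
  at node 36 with bounds (15, 37): OK
  at node 17 with bounds (15, 36): OK
  at node 39 with bounds (37, 42): OK
  at node 44 with bounds (42, +inf): OK
No violation found at any node.
Result: Valid BST


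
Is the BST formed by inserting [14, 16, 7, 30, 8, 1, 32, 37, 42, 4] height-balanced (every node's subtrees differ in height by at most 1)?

Tree (level-order array): [14, 7, 16, 1, 8, None, 30, None, 4, None, None, None, 32, None, None, None, 37, None, 42]
Definition: a tree is height-balanced if, at every node, |h(left) - h(right)| <= 1 (empty subtree has height -1).
Bottom-up per-node check:
  node 4: h_left=-1, h_right=-1, diff=0 [OK], height=0
  node 1: h_left=-1, h_right=0, diff=1 [OK], height=1
  node 8: h_left=-1, h_right=-1, diff=0 [OK], height=0
  node 7: h_left=1, h_right=0, diff=1 [OK], height=2
  node 42: h_left=-1, h_right=-1, diff=0 [OK], height=0
  node 37: h_left=-1, h_right=0, diff=1 [OK], height=1
  node 32: h_left=-1, h_right=1, diff=2 [FAIL (|-1-1|=2 > 1)], height=2
  node 30: h_left=-1, h_right=2, diff=3 [FAIL (|-1-2|=3 > 1)], height=3
  node 16: h_left=-1, h_right=3, diff=4 [FAIL (|-1-3|=4 > 1)], height=4
  node 14: h_left=2, h_right=4, diff=2 [FAIL (|2-4|=2 > 1)], height=5
Node 32 violates the condition: |-1 - 1| = 2 > 1.
Result: Not balanced


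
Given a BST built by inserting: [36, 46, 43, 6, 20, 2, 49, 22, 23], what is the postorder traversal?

Tree insertion order: [36, 46, 43, 6, 20, 2, 49, 22, 23]
Tree (level-order array): [36, 6, 46, 2, 20, 43, 49, None, None, None, 22, None, None, None, None, None, 23]
Postorder traversal: [2, 23, 22, 20, 6, 43, 49, 46, 36]


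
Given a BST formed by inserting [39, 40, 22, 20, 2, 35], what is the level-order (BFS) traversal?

Tree insertion order: [39, 40, 22, 20, 2, 35]
Tree (level-order array): [39, 22, 40, 20, 35, None, None, 2]
BFS from the root, enqueuing left then right child of each popped node:
  queue [39] -> pop 39, enqueue [22, 40], visited so far: [39]
  queue [22, 40] -> pop 22, enqueue [20, 35], visited so far: [39, 22]
  queue [40, 20, 35] -> pop 40, enqueue [none], visited so far: [39, 22, 40]
  queue [20, 35] -> pop 20, enqueue [2], visited so far: [39, 22, 40, 20]
  queue [35, 2] -> pop 35, enqueue [none], visited so far: [39, 22, 40, 20, 35]
  queue [2] -> pop 2, enqueue [none], visited so far: [39, 22, 40, 20, 35, 2]
Result: [39, 22, 40, 20, 35, 2]


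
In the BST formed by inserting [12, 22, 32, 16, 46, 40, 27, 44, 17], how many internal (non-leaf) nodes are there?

Tree built from: [12, 22, 32, 16, 46, 40, 27, 44, 17]
Tree (level-order array): [12, None, 22, 16, 32, None, 17, 27, 46, None, None, None, None, 40, None, None, 44]
Rule: An internal node has at least one child.
Per-node child counts:
  node 12: 1 child(ren)
  node 22: 2 child(ren)
  node 16: 1 child(ren)
  node 17: 0 child(ren)
  node 32: 2 child(ren)
  node 27: 0 child(ren)
  node 46: 1 child(ren)
  node 40: 1 child(ren)
  node 44: 0 child(ren)
Matching nodes: [12, 22, 16, 32, 46, 40]
Count of internal (non-leaf) nodes: 6


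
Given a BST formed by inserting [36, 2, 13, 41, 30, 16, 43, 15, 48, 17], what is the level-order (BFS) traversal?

Tree insertion order: [36, 2, 13, 41, 30, 16, 43, 15, 48, 17]
Tree (level-order array): [36, 2, 41, None, 13, None, 43, None, 30, None, 48, 16, None, None, None, 15, 17]
BFS from the root, enqueuing left then right child of each popped node:
  queue [36] -> pop 36, enqueue [2, 41], visited so far: [36]
  queue [2, 41] -> pop 2, enqueue [13], visited so far: [36, 2]
  queue [41, 13] -> pop 41, enqueue [43], visited so far: [36, 2, 41]
  queue [13, 43] -> pop 13, enqueue [30], visited so far: [36, 2, 41, 13]
  queue [43, 30] -> pop 43, enqueue [48], visited so far: [36, 2, 41, 13, 43]
  queue [30, 48] -> pop 30, enqueue [16], visited so far: [36, 2, 41, 13, 43, 30]
  queue [48, 16] -> pop 48, enqueue [none], visited so far: [36, 2, 41, 13, 43, 30, 48]
  queue [16] -> pop 16, enqueue [15, 17], visited so far: [36, 2, 41, 13, 43, 30, 48, 16]
  queue [15, 17] -> pop 15, enqueue [none], visited so far: [36, 2, 41, 13, 43, 30, 48, 16, 15]
  queue [17] -> pop 17, enqueue [none], visited so far: [36, 2, 41, 13, 43, 30, 48, 16, 15, 17]
Result: [36, 2, 41, 13, 43, 30, 48, 16, 15, 17]


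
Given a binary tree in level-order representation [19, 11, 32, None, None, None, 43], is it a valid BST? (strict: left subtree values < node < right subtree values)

Level-order array: [19, 11, 32, None, None, None, 43]
Validate using subtree bounds (lo, hi): at each node, require lo < value < hi,
then recurse left with hi=value and right with lo=value.
Preorder trace (stopping at first violation):
  at node 19 with bounds (-inf, +inf): OK
  at node 11 with bounds (-inf, 19): OK
  at node 32 with bounds (19, +inf): OK
  at node 43 with bounds (32, +inf): OK
No violation found at any node.
Result: Valid BST


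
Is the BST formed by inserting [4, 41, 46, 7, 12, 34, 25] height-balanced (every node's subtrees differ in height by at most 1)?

Tree (level-order array): [4, None, 41, 7, 46, None, 12, None, None, None, 34, 25]
Definition: a tree is height-balanced if, at every node, |h(left) - h(right)| <= 1 (empty subtree has height -1).
Bottom-up per-node check:
  node 25: h_left=-1, h_right=-1, diff=0 [OK], height=0
  node 34: h_left=0, h_right=-1, diff=1 [OK], height=1
  node 12: h_left=-1, h_right=1, diff=2 [FAIL (|-1-1|=2 > 1)], height=2
  node 7: h_left=-1, h_right=2, diff=3 [FAIL (|-1-2|=3 > 1)], height=3
  node 46: h_left=-1, h_right=-1, diff=0 [OK], height=0
  node 41: h_left=3, h_right=0, diff=3 [FAIL (|3-0|=3 > 1)], height=4
  node 4: h_left=-1, h_right=4, diff=5 [FAIL (|-1-4|=5 > 1)], height=5
Node 12 violates the condition: |-1 - 1| = 2 > 1.
Result: Not balanced


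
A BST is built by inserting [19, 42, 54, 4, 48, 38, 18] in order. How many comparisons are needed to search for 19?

Search path for 19: 19
Found: True
Comparisons: 1


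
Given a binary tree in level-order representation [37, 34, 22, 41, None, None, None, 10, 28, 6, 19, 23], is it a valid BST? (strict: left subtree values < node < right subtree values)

Level-order array: [37, 34, 22, 41, None, None, None, 10, 28, 6, 19, 23]
Validate using subtree bounds (lo, hi): at each node, require lo < value < hi,
then recurse left with hi=value and right with lo=value.
Preorder trace (stopping at first violation):
  at node 37 with bounds (-inf, +inf): OK
  at node 34 with bounds (-inf, 37): OK
  at node 41 with bounds (-inf, 34): VIOLATION
Node 41 violates its bound: not (-inf < 41 < 34).
Result: Not a valid BST


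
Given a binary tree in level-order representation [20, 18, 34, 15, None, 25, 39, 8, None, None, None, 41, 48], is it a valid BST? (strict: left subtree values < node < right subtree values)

Level-order array: [20, 18, 34, 15, None, 25, 39, 8, None, None, None, 41, 48]
Validate using subtree bounds (lo, hi): at each node, require lo < value < hi,
then recurse left with hi=value and right with lo=value.
Preorder trace (stopping at first violation):
  at node 20 with bounds (-inf, +inf): OK
  at node 18 with bounds (-inf, 20): OK
  at node 15 with bounds (-inf, 18): OK
  at node 8 with bounds (-inf, 15): OK
  at node 34 with bounds (20, +inf): OK
  at node 25 with bounds (20, 34): OK
  at node 39 with bounds (34, +inf): OK
  at node 41 with bounds (34, 39): VIOLATION
Node 41 violates its bound: not (34 < 41 < 39).
Result: Not a valid BST


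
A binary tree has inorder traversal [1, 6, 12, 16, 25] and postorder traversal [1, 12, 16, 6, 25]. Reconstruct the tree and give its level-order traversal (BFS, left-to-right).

Inorder:   [1, 6, 12, 16, 25]
Postorder: [1, 12, 16, 6, 25]
Algorithm: postorder visits root last, so walk postorder right-to-left;
each value is the root of the current inorder slice — split it at that
value, recurse on the right subtree first, then the left.
Recursive splits:
  root=25; inorder splits into left=[1, 6, 12, 16], right=[]
  root=6; inorder splits into left=[1], right=[12, 16]
  root=16; inorder splits into left=[12], right=[]
  root=12; inorder splits into left=[], right=[]
  root=1; inorder splits into left=[], right=[]
Reconstructed level-order: [25, 6, 1, 16, 12]


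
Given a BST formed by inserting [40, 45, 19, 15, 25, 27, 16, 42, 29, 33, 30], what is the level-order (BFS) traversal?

Tree insertion order: [40, 45, 19, 15, 25, 27, 16, 42, 29, 33, 30]
Tree (level-order array): [40, 19, 45, 15, 25, 42, None, None, 16, None, 27, None, None, None, None, None, 29, None, 33, 30]
BFS from the root, enqueuing left then right child of each popped node:
  queue [40] -> pop 40, enqueue [19, 45], visited so far: [40]
  queue [19, 45] -> pop 19, enqueue [15, 25], visited so far: [40, 19]
  queue [45, 15, 25] -> pop 45, enqueue [42], visited so far: [40, 19, 45]
  queue [15, 25, 42] -> pop 15, enqueue [16], visited so far: [40, 19, 45, 15]
  queue [25, 42, 16] -> pop 25, enqueue [27], visited so far: [40, 19, 45, 15, 25]
  queue [42, 16, 27] -> pop 42, enqueue [none], visited so far: [40, 19, 45, 15, 25, 42]
  queue [16, 27] -> pop 16, enqueue [none], visited so far: [40, 19, 45, 15, 25, 42, 16]
  queue [27] -> pop 27, enqueue [29], visited so far: [40, 19, 45, 15, 25, 42, 16, 27]
  queue [29] -> pop 29, enqueue [33], visited so far: [40, 19, 45, 15, 25, 42, 16, 27, 29]
  queue [33] -> pop 33, enqueue [30], visited so far: [40, 19, 45, 15, 25, 42, 16, 27, 29, 33]
  queue [30] -> pop 30, enqueue [none], visited so far: [40, 19, 45, 15, 25, 42, 16, 27, 29, 33, 30]
Result: [40, 19, 45, 15, 25, 42, 16, 27, 29, 33, 30]


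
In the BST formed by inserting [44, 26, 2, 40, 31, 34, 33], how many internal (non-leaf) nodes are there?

Tree built from: [44, 26, 2, 40, 31, 34, 33]
Tree (level-order array): [44, 26, None, 2, 40, None, None, 31, None, None, 34, 33]
Rule: An internal node has at least one child.
Per-node child counts:
  node 44: 1 child(ren)
  node 26: 2 child(ren)
  node 2: 0 child(ren)
  node 40: 1 child(ren)
  node 31: 1 child(ren)
  node 34: 1 child(ren)
  node 33: 0 child(ren)
Matching nodes: [44, 26, 40, 31, 34]
Count of internal (non-leaf) nodes: 5


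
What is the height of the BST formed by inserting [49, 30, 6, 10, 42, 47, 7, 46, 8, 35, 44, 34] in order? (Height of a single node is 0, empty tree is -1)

Insertion order: [49, 30, 6, 10, 42, 47, 7, 46, 8, 35, 44, 34]
Tree (level-order array): [49, 30, None, 6, 42, None, 10, 35, 47, 7, None, 34, None, 46, None, None, 8, None, None, 44]
Compute height bottom-up (empty subtree = -1):
  height(8) = 1 + max(-1, -1) = 0
  height(7) = 1 + max(-1, 0) = 1
  height(10) = 1 + max(1, -1) = 2
  height(6) = 1 + max(-1, 2) = 3
  height(34) = 1 + max(-1, -1) = 0
  height(35) = 1 + max(0, -1) = 1
  height(44) = 1 + max(-1, -1) = 0
  height(46) = 1 + max(0, -1) = 1
  height(47) = 1 + max(1, -1) = 2
  height(42) = 1 + max(1, 2) = 3
  height(30) = 1 + max(3, 3) = 4
  height(49) = 1 + max(4, -1) = 5
Height = 5


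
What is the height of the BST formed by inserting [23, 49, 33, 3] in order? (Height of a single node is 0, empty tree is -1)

Insertion order: [23, 49, 33, 3]
Tree (level-order array): [23, 3, 49, None, None, 33]
Compute height bottom-up (empty subtree = -1):
  height(3) = 1 + max(-1, -1) = 0
  height(33) = 1 + max(-1, -1) = 0
  height(49) = 1 + max(0, -1) = 1
  height(23) = 1 + max(0, 1) = 2
Height = 2


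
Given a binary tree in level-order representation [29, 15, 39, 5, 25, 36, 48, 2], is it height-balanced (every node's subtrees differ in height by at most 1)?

Tree (level-order array): [29, 15, 39, 5, 25, 36, 48, 2]
Definition: a tree is height-balanced if, at every node, |h(left) - h(right)| <= 1 (empty subtree has height -1).
Bottom-up per-node check:
  node 2: h_left=-1, h_right=-1, diff=0 [OK], height=0
  node 5: h_left=0, h_right=-1, diff=1 [OK], height=1
  node 25: h_left=-1, h_right=-1, diff=0 [OK], height=0
  node 15: h_left=1, h_right=0, diff=1 [OK], height=2
  node 36: h_left=-1, h_right=-1, diff=0 [OK], height=0
  node 48: h_left=-1, h_right=-1, diff=0 [OK], height=0
  node 39: h_left=0, h_right=0, diff=0 [OK], height=1
  node 29: h_left=2, h_right=1, diff=1 [OK], height=3
All nodes satisfy the balance condition.
Result: Balanced


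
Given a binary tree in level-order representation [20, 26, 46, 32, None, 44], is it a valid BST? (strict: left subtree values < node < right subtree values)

Level-order array: [20, 26, 46, 32, None, 44]
Validate using subtree bounds (lo, hi): at each node, require lo < value < hi,
then recurse left with hi=value and right with lo=value.
Preorder trace (stopping at first violation):
  at node 20 with bounds (-inf, +inf): OK
  at node 26 with bounds (-inf, 20): VIOLATION
Node 26 violates its bound: not (-inf < 26 < 20).
Result: Not a valid BST


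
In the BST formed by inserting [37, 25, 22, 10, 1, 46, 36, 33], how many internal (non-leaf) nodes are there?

Tree built from: [37, 25, 22, 10, 1, 46, 36, 33]
Tree (level-order array): [37, 25, 46, 22, 36, None, None, 10, None, 33, None, 1]
Rule: An internal node has at least one child.
Per-node child counts:
  node 37: 2 child(ren)
  node 25: 2 child(ren)
  node 22: 1 child(ren)
  node 10: 1 child(ren)
  node 1: 0 child(ren)
  node 36: 1 child(ren)
  node 33: 0 child(ren)
  node 46: 0 child(ren)
Matching nodes: [37, 25, 22, 10, 36]
Count of internal (non-leaf) nodes: 5


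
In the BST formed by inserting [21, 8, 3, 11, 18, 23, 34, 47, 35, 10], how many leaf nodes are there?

Tree built from: [21, 8, 3, 11, 18, 23, 34, 47, 35, 10]
Tree (level-order array): [21, 8, 23, 3, 11, None, 34, None, None, 10, 18, None, 47, None, None, None, None, 35]
Rule: A leaf has 0 children.
Per-node child counts:
  node 21: 2 child(ren)
  node 8: 2 child(ren)
  node 3: 0 child(ren)
  node 11: 2 child(ren)
  node 10: 0 child(ren)
  node 18: 0 child(ren)
  node 23: 1 child(ren)
  node 34: 1 child(ren)
  node 47: 1 child(ren)
  node 35: 0 child(ren)
Matching nodes: [3, 10, 18, 35]
Count of leaf nodes: 4


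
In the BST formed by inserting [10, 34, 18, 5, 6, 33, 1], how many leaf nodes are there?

Tree built from: [10, 34, 18, 5, 6, 33, 1]
Tree (level-order array): [10, 5, 34, 1, 6, 18, None, None, None, None, None, None, 33]
Rule: A leaf has 0 children.
Per-node child counts:
  node 10: 2 child(ren)
  node 5: 2 child(ren)
  node 1: 0 child(ren)
  node 6: 0 child(ren)
  node 34: 1 child(ren)
  node 18: 1 child(ren)
  node 33: 0 child(ren)
Matching nodes: [1, 6, 33]
Count of leaf nodes: 3


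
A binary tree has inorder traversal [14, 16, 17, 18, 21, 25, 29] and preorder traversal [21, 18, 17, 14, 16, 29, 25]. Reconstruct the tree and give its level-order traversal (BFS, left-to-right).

Inorder:  [14, 16, 17, 18, 21, 25, 29]
Preorder: [21, 18, 17, 14, 16, 29, 25]
Algorithm: preorder visits root first, so consume preorder in order;
for each root, split the current inorder slice at that value into
left-subtree inorder and right-subtree inorder, then recurse.
Recursive splits:
  root=21; inorder splits into left=[14, 16, 17, 18], right=[25, 29]
  root=18; inorder splits into left=[14, 16, 17], right=[]
  root=17; inorder splits into left=[14, 16], right=[]
  root=14; inorder splits into left=[], right=[16]
  root=16; inorder splits into left=[], right=[]
  root=29; inorder splits into left=[25], right=[]
  root=25; inorder splits into left=[], right=[]
Reconstructed level-order: [21, 18, 29, 17, 25, 14, 16]


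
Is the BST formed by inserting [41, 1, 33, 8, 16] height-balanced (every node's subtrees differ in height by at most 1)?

Tree (level-order array): [41, 1, None, None, 33, 8, None, None, 16]
Definition: a tree is height-balanced if, at every node, |h(left) - h(right)| <= 1 (empty subtree has height -1).
Bottom-up per-node check:
  node 16: h_left=-1, h_right=-1, diff=0 [OK], height=0
  node 8: h_left=-1, h_right=0, diff=1 [OK], height=1
  node 33: h_left=1, h_right=-1, diff=2 [FAIL (|1--1|=2 > 1)], height=2
  node 1: h_left=-1, h_right=2, diff=3 [FAIL (|-1-2|=3 > 1)], height=3
  node 41: h_left=3, h_right=-1, diff=4 [FAIL (|3--1|=4 > 1)], height=4
Node 33 violates the condition: |1 - -1| = 2 > 1.
Result: Not balanced


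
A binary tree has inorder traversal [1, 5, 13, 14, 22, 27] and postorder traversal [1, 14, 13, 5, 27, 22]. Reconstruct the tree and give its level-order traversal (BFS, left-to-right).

Inorder:   [1, 5, 13, 14, 22, 27]
Postorder: [1, 14, 13, 5, 27, 22]
Algorithm: postorder visits root last, so walk postorder right-to-left;
each value is the root of the current inorder slice — split it at that
value, recurse on the right subtree first, then the left.
Recursive splits:
  root=22; inorder splits into left=[1, 5, 13, 14], right=[27]
  root=27; inorder splits into left=[], right=[]
  root=5; inorder splits into left=[1], right=[13, 14]
  root=13; inorder splits into left=[], right=[14]
  root=14; inorder splits into left=[], right=[]
  root=1; inorder splits into left=[], right=[]
Reconstructed level-order: [22, 5, 27, 1, 13, 14]


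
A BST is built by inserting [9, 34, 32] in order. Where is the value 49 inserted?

Starting tree (level order): [9, None, 34, 32]
Insertion path: 9 -> 34
Result: insert 49 as right child of 34
Final tree (level order): [9, None, 34, 32, 49]


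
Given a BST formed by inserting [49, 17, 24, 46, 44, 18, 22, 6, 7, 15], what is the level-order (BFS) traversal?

Tree insertion order: [49, 17, 24, 46, 44, 18, 22, 6, 7, 15]
Tree (level-order array): [49, 17, None, 6, 24, None, 7, 18, 46, None, 15, None, 22, 44]
BFS from the root, enqueuing left then right child of each popped node:
  queue [49] -> pop 49, enqueue [17], visited so far: [49]
  queue [17] -> pop 17, enqueue [6, 24], visited so far: [49, 17]
  queue [6, 24] -> pop 6, enqueue [7], visited so far: [49, 17, 6]
  queue [24, 7] -> pop 24, enqueue [18, 46], visited so far: [49, 17, 6, 24]
  queue [7, 18, 46] -> pop 7, enqueue [15], visited so far: [49, 17, 6, 24, 7]
  queue [18, 46, 15] -> pop 18, enqueue [22], visited so far: [49, 17, 6, 24, 7, 18]
  queue [46, 15, 22] -> pop 46, enqueue [44], visited so far: [49, 17, 6, 24, 7, 18, 46]
  queue [15, 22, 44] -> pop 15, enqueue [none], visited so far: [49, 17, 6, 24, 7, 18, 46, 15]
  queue [22, 44] -> pop 22, enqueue [none], visited so far: [49, 17, 6, 24, 7, 18, 46, 15, 22]
  queue [44] -> pop 44, enqueue [none], visited so far: [49, 17, 6, 24, 7, 18, 46, 15, 22, 44]
Result: [49, 17, 6, 24, 7, 18, 46, 15, 22, 44]


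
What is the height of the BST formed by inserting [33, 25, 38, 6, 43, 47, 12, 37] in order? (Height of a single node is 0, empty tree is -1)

Insertion order: [33, 25, 38, 6, 43, 47, 12, 37]
Tree (level-order array): [33, 25, 38, 6, None, 37, 43, None, 12, None, None, None, 47]
Compute height bottom-up (empty subtree = -1):
  height(12) = 1 + max(-1, -1) = 0
  height(6) = 1 + max(-1, 0) = 1
  height(25) = 1 + max(1, -1) = 2
  height(37) = 1 + max(-1, -1) = 0
  height(47) = 1 + max(-1, -1) = 0
  height(43) = 1 + max(-1, 0) = 1
  height(38) = 1 + max(0, 1) = 2
  height(33) = 1 + max(2, 2) = 3
Height = 3


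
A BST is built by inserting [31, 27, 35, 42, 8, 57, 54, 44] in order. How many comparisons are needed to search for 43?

Search path for 43: 31 -> 35 -> 42 -> 57 -> 54 -> 44
Found: False
Comparisons: 6


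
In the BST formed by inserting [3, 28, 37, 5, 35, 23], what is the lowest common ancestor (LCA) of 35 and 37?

Tree insertion order: [3, 28, 37, 5, 35, 23]
Tree (level-order array): [3, None, 28, 5, 37, None, 23, 35]
In a BST, the LCA of p=35, q=37 is the first node v on the
root-to-leaf path with p <= v <= q (go left if both < v, right if both > v).
Walk from root:
  at 3: both 35 and 37 > 3, go right
  at 28: both 35 and 37 > 28, go right
  at 37: 35 <= 37 <= 37, this is the LCA
LCA = 37


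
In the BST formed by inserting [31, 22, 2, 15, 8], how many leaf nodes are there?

Tree built from: [31, 22, 2, 15, 8]
Tree (level-order array): [31, 22, None, 2, None, None, 15, 8]
Rule: A leaf has 0 children.
Per-node child counts:
  node 31: 1 child(ren)
  node 22: 1 child(ren)
  node 2: 1 child(ren)
  node 15: 1 child(ren)
  node 8: 0 child(ren)
Matching nodes: [8]
Count of leaf nodes: 1


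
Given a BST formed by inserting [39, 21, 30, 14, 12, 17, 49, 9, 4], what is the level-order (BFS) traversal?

Tree insertion order: [39, 21, 30, 14, 12, 17, 49, 9, 4]
Tree (level-order array): [39, 21, 49, 14, 30, None, None, 12, 17, None, None, 9, None, None, None, 4]
BFS from the root, enqueuing left then right child of each popped node:
  queue [39] -> pop 39, enqueue [21, 49], visited so far: [39]
  queue [21, 49] -> pop 21, enqueue [14, 30], visited so far: [39, 21]
  queue [49, 14, 30] -> pop 49, enqueue [none], visited so far: [39, 21, 49]
  queue [14, 30] -> pop 14, enqueue [12, 17], visited so far: [39, 21, 49, 14]
  queue [30, 12, 17] -> pop 30, enqueue [none], visited so far: [39, 21, 49, 14, 30]
  queue [12, 17] -> pop 12, enqueue [9], visited so far: [39, 21, 49, 14, 30, 12]
  queue [17, 9] -> pop 17, enqueue [none], visited so far: [39, 21, 49, 14, 30, 12, 17]
  queue [9] -> pop 9, enqueue [4], visited so far: [39, 21, 49, 14, 30, 12, 17, 9]
  queue [4] -> pop 4, enqueue [none], visited so far: [39, 21, 49, 14, 30, 12, 17, 9, 4]
Result: [39, 21, 49, 14, 30, 12, 17, 9, 4]


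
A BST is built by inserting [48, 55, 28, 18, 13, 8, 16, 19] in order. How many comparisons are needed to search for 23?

Search path for 23: 48 -> 28 -> 18 -> 19
Found: False
Comparisons: 4


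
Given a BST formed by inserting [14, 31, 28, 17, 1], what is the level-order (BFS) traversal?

Tree insertion order: [14, 31, 28, 17, 1]
Tree (level-order array): [14, 1, 31, None, None, 28, None, 17]
BFS from the root, enqueuing left then right child of each popped node:
  queue [14] -> pop 14, enqueue [1, 31], visited so far: [14]
  queue [1, 31] -> pop 1, enqueue [none], visited so far: [14, 1]
  queue [31] -> pop 31, enqueue [28], visited so far: [14, 1, 31]
  queue [28] -> pop 28, enqueue [17], visited so far: [14, 1, 31, 28]
  queue [17] -> pop 17, enqueue [none], visited so far: [14, 1, 31, 28, 17]
Result: [14, 1, 31, 28, 17]


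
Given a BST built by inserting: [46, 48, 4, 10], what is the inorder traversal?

Tree insertion order: [46, 48, 4, 10]
Tree (level-order array): [46, 4, 48, None, 10]
Inorder traversal: [4, 10, 46, 48]


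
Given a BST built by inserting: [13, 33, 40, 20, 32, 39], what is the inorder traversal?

Tree insertion order: [13, 33, 40, 20, 32, 39]
Tree (level-order array): [13, None, 33, 20, 40, None, 32, 39]
Inorder traversal: [13, 20, 32, 33, 39, 40]


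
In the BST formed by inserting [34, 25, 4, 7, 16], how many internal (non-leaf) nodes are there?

Tree built from: [34, 25, 4, 7, 16]
Tree (level-order array): [34, 25, None, 4, None, None, 7, None, 16]
Rule: An internal node has at least one child.
Per-node child counts:
  node 34: 1 child(ren)
  node 25: 1 child(ren)
  node 4: 1 child(ren)
  node 7: 1 child(ren)
  node 16: 0 child(ren)
Matching nodes: [34, 25, 4, 7]
Count of internal (non-leaf) nodes: 4


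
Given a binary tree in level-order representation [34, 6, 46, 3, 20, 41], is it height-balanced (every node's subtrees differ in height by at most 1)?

Tree (level-order array): [34, 6, 46, 3, 20, 41]
Definition: a tree is height-balanced if, at every node, |h(left) - h(right)| <= 1 (empty subtree has height -1).
Bottom-up per-node check:
  node 3: h_left=-1, h_right=-1, diff=0 [OK], height=0
  node 20: h_left=-1, h_right=-1, diff=0 [OK], height=0
  node 6: h_left=0, h_right=0, diff=0 [OK], height=1
  node 41: h_left=-1, h_right=-1, diff=0 [OK], height=0
  node 46: h_left=0, h_right=-1, diff=1 [OK], height=1
  node 34: h_left=1, h_right=1, diff=0 [OK], height=2
All nodes satisfy the balance condition.
Result: Balanced


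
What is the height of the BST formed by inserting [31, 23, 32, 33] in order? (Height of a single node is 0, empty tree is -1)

Insertion order: [31, 23, 32, 33]
Tree (level-order array): [31, 23, 32, None, None, None, 33]
Compute height bottom-up (empty subtree = -1):
  height(23) = 1 + max(-1, -1) = 0
  height(33) = 1 + max(-1, -1) = 0
  height(32) = 1 + max(-1, 0) = 1
  height(31) = 1 + max(0, 1) = 2
Height = 2


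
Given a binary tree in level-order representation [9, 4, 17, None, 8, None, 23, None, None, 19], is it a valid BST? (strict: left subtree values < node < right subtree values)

Level-order array: [9, 4, 17, None, 8, None, 23, None, None, 19]
Validate using subtree bounds (lo, hi): at each node, require lo < value < hi,
then recurse left with hi=value and right with lo=value.
Preorder trace (stopping at first violation):
  at node 9 with bounds (-inf, +inf): OK
  at node 4 with bounds (-inf, 9): OK
  at node 8 with bounds (4, 9): OK
  at node 17 with bounds (9, +inf): OK
  at node 23 with bounds (17, +inf): OK
  at node 19 with bounds (17, 23): OK
No violation found at any node.
Result: Valid BST


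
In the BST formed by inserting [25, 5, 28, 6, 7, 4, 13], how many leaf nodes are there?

Tree built from: [25, 5, 28, 6, 7, 4, 13]
Tree (level-order array): [25, 5, 28, 4, 6, None, None, None, None, None, 7, None, 13]
Rule: A leaf has 0 children.
Per-node child counts:
  node 25: 2 child(ren)
  node 5: 2 child(ren)
  node 4: 0 child(ren)
  node 6: 1 child(ren)
  node 7: 1 child(ren)
  node 13: 0 child(ren)
  node 28: 0 child(ren)
Matching nodes: [4, 13, 28]
Count of leaf nodes: 3


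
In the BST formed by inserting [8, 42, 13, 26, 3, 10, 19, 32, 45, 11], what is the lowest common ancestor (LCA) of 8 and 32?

Tree insertion order: [8, 42, 13, 26, 3, 10, 19, 32, 45, 11]
Tree (level-order array): [8, 3, 42, None, None, 13, 45, 10, 26, None, None, None, 11, 19, 32]
In a BST, the LCA of p=8, q=32 is the first node v on the
root-to-leaf path with p <= v <= q (go left if both < v, right if both > v).
Walk from root:
  at 8: 8 <= 8 <= 32, this is the LCA
LCA = 8


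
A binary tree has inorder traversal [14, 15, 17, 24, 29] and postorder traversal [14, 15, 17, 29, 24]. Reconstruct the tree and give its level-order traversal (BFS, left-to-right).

Inorder:   [14, 15, 17, 24, 29]
Postorder: [14, 15, 17, 29, 24]
Algorithm: postorder visits root last, so walk postorder right-to-left;
each value is the root of the current inorder slice — split it at that
value, recurse on the right subtree first, then the left.
Recursive splits:
  root=24; inorder splits into left=[14, 15, 17], right=[29]
  root=29; inorder splits into left=[], right=[]
  root=17; inorder splits into left=[14, 15], right=[]
  root=15; inorder splits into left=[14], right=[]
  root=14; inorder splits into left=[], right=[]
Reconstructed level-order: [24, 17, 29, 15, 14]


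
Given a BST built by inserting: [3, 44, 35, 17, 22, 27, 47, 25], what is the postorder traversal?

Tree insertion order: [3, 44, 35, 17, 22, 27, 47, 25]
Tree (level-order array): [3, None, 44, 35, 47, 17, None, None, None, None, 22, None, 27, 25]
Postorder traversal: [25, 27, 22, 17, 35, 47, 44, 3]


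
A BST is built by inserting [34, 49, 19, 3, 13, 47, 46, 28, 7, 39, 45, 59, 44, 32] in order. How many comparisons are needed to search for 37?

Search path for 37: 34 -> 49 -> 47 -> 46 -> 39
Found: False
Comparisons: 5


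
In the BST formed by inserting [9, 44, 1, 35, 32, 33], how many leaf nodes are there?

Tree built from: [9, 44, 1, 35, 32, 33]
Tree (level-order array): [9, 1, 44, None, None, 35, None, 32, None, None, 33]
Rule: A leaf has 0 children.
Per-node child counts:
  node 9: 2 child(ren)
  node 1: 0 child(ren)
  node 44: 1 child(ren)
  node 35: 1 child(ren)
  node 32: 1 child(ren)
  node 33: 0 child(ren)
Matching nodes: [1, 33]
Count of leaf nodes: 2


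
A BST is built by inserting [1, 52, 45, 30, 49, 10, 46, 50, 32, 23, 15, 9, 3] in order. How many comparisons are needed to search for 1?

Search path for 1: 1
Found: True
Comparisons: 1


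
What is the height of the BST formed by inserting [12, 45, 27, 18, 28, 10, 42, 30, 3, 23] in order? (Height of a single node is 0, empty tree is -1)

Insertion order: [12, 45, 27, 18, 28, 10, 42, 30, 3, 23]
Tree (level-order array): [12, 10, 45, 3, None, 27, None, None, None, 18, 28, None, 23, None, 42, None, None, 30]
Compute height bottom-up (empty subtree = -1):
  height(3) = 1 + max(-1, -1) = 0
  height(10) = 1 + max(0, -1) = 1
  height(23) = 1 + max(-1, -1) = 0
  height(18) = 1 + max(-1, 0) = 1
  height(30) = 1 + max(-1, -1) = 0
  height(42) = 1 + max(0, -1) = 1
  height(28) = 1 + max(-1, 1) = 2
  height(27) = 1 + max(1, 2) = 3
  height(45) = 1 + max(3, -1) = 4
  height(12) = 1 + max(1, 4) = 5
Height = 5


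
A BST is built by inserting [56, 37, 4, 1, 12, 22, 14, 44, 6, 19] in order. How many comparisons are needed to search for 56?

Search path for 56: 56
Found: True
Comparisons: 1


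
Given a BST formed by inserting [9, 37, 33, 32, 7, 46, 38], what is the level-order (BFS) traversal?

Tree insertion order: [9, 37, 33, 32, 7, 46, 38]
Tree (level-order array): [9, 7, 37, None, None, 33, 46, 32, None, 38]
BFS from the root, enqueuing left then right child of each popped node:
  queue [9] -> pop 9, enqueue [7, 37], visited so far: [9]
  queue [7, 37] -> pop 7, enqueue [none], visited so far: [9, 7]
  queue [37] -> pop 37, enqueue [33, 46], visited so far: [9, 7, 37]
  queue [33, 46] -> pop 33, enqueue [32], visited so far: [9, 7, 37, 33]
  queue [46, 32] -> pop 46, enqueue [38], visited so far: [9, 7, 37, 33, 46]
  queue [32, 38] -> pop 32, enqueue [none], visited so far: [9, 7, 37, 33, 46, 32]
  queue [38] -> pop 38, enqueue [none], visited so far: [9, 7, 37, 33, 46, 32, 38]
Result: [9, 7, 37, 33, 46, 32, 38]


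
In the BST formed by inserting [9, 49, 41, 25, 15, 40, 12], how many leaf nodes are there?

Tree built from: [9, 49, 41, 25, 15, 40, 12]
Tree (level-order array): [9, None, 49, 41, None, 25, None, 15, 40, 12]
Rule: A leaf has 0 children.
Per-node child counts:
  node 9: 1 child(ren)
  node 49: 1 child(ren)
  node 41: 1 child(ren)
  node 25: 2 child(ren)
  node 15: 1 child(ren)
  node 12: 0 child(ren)
  node 40: 0 child(ren)
Matching nodes: [12, 40]
Count of leaf nodes: 2


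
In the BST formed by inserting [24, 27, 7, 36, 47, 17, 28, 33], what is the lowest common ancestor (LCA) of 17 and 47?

Tree insertion order: [24, 27, 7, 36, 47, 17, 28, 33]
Tree (level-order array): [24, 7, 27, None, 17, None, 36, None, None, 28, 47, None, 33]
In a BST, the LCA of p=17, q=47 is the first node v on the
root-to-leaf path with p <= v <= q (go left if both < v, right if both > v).
Walk from root:
  at 24: 17 <= 24 <= 47, this is the LCA
LCA = 24


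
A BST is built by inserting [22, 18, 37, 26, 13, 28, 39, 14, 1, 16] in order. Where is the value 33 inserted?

Starting tree (level order): [22, 18, 37, 13, None, 26, 39, 1, 14, None, 28, None, None, None, None, None, 16]
Insertion path: 22 -> 37 -> 26 -> 28
Result: insert 33 as right child of 28
Final tree (level order): [22, 18, 37, 13, None, 26, 39, 1, 14, None, 28, None, None, None, None, None, 16, None, 33]
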